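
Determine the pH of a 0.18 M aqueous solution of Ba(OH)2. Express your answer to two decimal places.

Ba(OH)2 is a strong base (each formula unit releases 2 OH-); [OH-] = 0.36 M.
pOH = -log(0.36) = 0.44
pH = 14.00 - 0.44 = 13.56

pH = 13.56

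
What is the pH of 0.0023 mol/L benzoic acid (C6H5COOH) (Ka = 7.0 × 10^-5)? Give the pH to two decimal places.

C6H5COOH ⇌ C6H5COO- + H+
Ka = [H+]²/(0.0023 − [H+]) = 7.0 × 10^-5
The 5% rule fails; solving [H+]² + Ka·[H+] − Ka·C₀ = 0 exactly:
[H+] = (−Ka + √(Ka² + 4·Ka·C₀))/2 = 3.68 × 10^-4 M
pH = −log[H+] = −log(3.68 × 10^-4) = 3.43

pH = 3.43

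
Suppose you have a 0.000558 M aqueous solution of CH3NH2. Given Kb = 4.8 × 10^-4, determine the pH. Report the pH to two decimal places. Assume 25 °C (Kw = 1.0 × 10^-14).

CH3NH2 + H2O ⇌ CH3NH3+ + OH-
From the ICE table, Kb = [OH-]²/(0.000558 − [OH-]) = 4.8 × 10^-4.
The 5% rule fails; solving [OH-]² + Kb·[OH-] − Kb·C₀ = 0 exactly:
[OH-] = [−0.00048 + √(0.00048² + 1.07e-06)]/2 = 3.30 × 10^-4 M
pOH = 3.48, so pH = 14.00 − pOH = 10.52

pH = 10.52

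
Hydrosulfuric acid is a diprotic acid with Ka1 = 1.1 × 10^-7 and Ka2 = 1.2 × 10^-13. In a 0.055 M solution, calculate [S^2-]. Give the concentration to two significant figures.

First ionization gives [H+] ≈ [HS-] = 7.78 × 10^-5 M.
Second step: Ka2 = [H+][S^2-]/[HS-] ≈ [S^2-] (since [H+] ≈ [HS-]).
So [S^2-] ≈ Ka2.

1.2 × 10^-13 M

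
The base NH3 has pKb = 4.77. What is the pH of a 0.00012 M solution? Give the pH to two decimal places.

NH3 + H2O ⇌ NH4+ + OH-
Kb = 10^(−4.77) = 1.70 × 10^-5
Kb = x²/(0.00012 − x) = 1.70 × 10^-5
The 5% rule fails; solving x² + Kb·x − Kb·C₀ = 0 exactly:
x = (−Kb + √(Kb² + 4·Kb·C₀))/2 = 3.75 × 10^-5 M
pOH = −log(3.75 × 10^-5) = 4.43; pH = 14.00 − 4.43 = 9.57

pH = 9.57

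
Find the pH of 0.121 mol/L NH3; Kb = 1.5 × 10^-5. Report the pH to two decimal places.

pH = 11.13

NH3 + H2O ⇌ NH4+ + OH-
From the ICE table, Kb = x²/(0.121 − x) = 1.5 × 10^-5.
Assume x ≪ 0.121: x ≈ √(1.5 × 10^-5 × 0.121) = 1.35 × 10^-3 M
pOH = 2.87, so pH = 14.00 − pOH = 11.13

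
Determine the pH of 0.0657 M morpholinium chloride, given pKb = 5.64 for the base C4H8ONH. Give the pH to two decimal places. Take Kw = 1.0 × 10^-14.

pH = 4.77

C4H8ONH2+ is the conjugate acid of the weak base C4H8ONH.
Kb = 10^(−5.64) = 2.29 × 10^-6
Ka = Kw/Kb = 1.0×10^-14 / 2.29 × 10^-6 = 4.37 × 10^-9
Ka = [H+]²/(0.0657 − [H+]) = 4.37 × 10^-9
Neglecting [H+] in the denominator: [H+] = √(4.37 × 10^-9 × 0.0657) = 1.69 × 10^-5 M
pH = −log(1.69 × 10^-5) = 4.77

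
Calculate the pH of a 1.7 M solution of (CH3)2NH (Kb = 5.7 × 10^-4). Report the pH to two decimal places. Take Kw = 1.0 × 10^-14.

(CH3)2NH + H2O ⇌ (CH3)2NH2+ + OH-
Kb = [OH-]²/(1.7 − [OH-]) = 5.7 × 10^-4
Assume [OH-] ≪ 1.7: [OH-] ≈ √(5.7 × 10^-4 × 1.7) = 3.11 × 10^-2 M
pOH = −log(3.11 × 10^-2) = 1.51; pH = 14.00 − 1.51 = 12.49

pH = 12.49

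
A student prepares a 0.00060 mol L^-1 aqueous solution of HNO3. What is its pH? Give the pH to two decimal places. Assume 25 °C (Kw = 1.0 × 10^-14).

HNO3 is a strong acid and dissociates completely, so [H+] = 0.00060 M.
pH = -log(0.0006) = 3.22

pH = 3.22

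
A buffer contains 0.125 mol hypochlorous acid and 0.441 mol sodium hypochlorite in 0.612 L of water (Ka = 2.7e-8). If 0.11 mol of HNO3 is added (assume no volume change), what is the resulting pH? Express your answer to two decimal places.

After neutralization: n(HOCl) = 0.235 mol, n(OCl-) = 0.331 mol.
pKa = −log(2.7 × 10^-8) = 7.569
Henderson–Hasselbalch with mole ratio 0.331/0.235: pH = 7.569 + (+0.149)

pH = 7.72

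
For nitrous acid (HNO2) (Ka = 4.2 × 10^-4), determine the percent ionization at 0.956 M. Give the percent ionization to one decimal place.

HNO2 ⇌ NO2- + H+; let x = [H+] at equilibrium.
x ≈ √(Ka·C₀) = √(4.2 × 10^-4 × 0.956) = 2.00 × 10^-2 M
Fraction ionized = 2.00 × 10^-2 / 0.956 = 0.0209 → 2.1%

2.1%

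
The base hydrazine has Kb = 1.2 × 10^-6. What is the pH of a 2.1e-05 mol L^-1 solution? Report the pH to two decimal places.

N2H4 + H2O ⇌ N2H5+ + OH-
From the ICE table, Kb = [OH-]²/(2.1e-05 − [OH-]) = 1.2 × 10^-6.
[OH-] is not negligible relative to C₀; solve [OH-]² + 1.2e-06·[OH-] − 2.52e-11 = 0.
[OH-] = [−1.2e-06 + √(1.2e-06² + 1.01e-10)]/2 = 4.46 × 10^-6 M
pOH = −log(4.46 × 10^-6) = 5.35; pH = 14.00 − 5.35 = 8.65

pH = 8.65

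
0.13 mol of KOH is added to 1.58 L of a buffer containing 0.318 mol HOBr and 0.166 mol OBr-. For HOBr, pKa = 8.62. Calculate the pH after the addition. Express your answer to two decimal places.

pH = 8.82

After neutralization: n(HOBr) = 0.188 mol, n(OBr-) = 0.296 mol.
pH = pKa + log(n_OBr-/n_HOBr) = 8.62 + log(0.296/0.188) = 8.62 + (+0.197)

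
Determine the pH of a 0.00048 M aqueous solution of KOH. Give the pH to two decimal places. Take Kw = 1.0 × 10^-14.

pH = 10.68

KOH is a strong base; [OH-] = 0.00048 M.
pOH = -log(0.00048) = 3.32
pH = 14.00 - 3.32 = 10.68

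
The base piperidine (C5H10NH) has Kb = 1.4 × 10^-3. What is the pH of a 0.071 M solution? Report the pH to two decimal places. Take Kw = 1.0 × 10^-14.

pH = 11.97

C5H10NH + H2O ⇌ C5H10NH2+ + OH-
Kb = x²/(0.071 − x) = 1.4 × 10^-3
x is not negligible relative to C₀; solve x² + 0.0014·x − 9.94e-05 = 0.
x = (−Kb + √(Kb² + 4·Kb·C₀))/2 = 9.29 × 10^-3 M
pOH = 2.03, so pH = 14.00 − pOH = 11.97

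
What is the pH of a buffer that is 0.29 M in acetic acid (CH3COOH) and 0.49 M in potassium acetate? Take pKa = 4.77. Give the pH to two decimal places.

Using pH = pKa + log([base]/[acid]) with [base]/[acid] = 0.49/0.29:
pH = 4.77 + (+0.228) = 5.00

pH = 5.00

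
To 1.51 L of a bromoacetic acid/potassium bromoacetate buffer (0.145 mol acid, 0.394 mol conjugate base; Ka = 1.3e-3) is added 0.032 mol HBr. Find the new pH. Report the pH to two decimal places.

After neutralization: n(BrCH2COOH) = 0.177 mol, n(BrCH2COO-) = 0.362 mol.
pKa = −log(1.3 × 10^-3) = 2.886
pH = pKa + log(n_BrCH2COO-/n_BrCH2COOH) = 2.886 + log(0.362/0.177) = 2.886 + (+0.311)

pH = 3.20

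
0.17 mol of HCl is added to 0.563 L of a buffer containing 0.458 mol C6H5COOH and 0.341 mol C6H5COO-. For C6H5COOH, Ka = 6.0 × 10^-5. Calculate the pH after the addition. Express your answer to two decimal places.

After neutralization: n(C6H5COOH) = 0.628 mol, n(C6H5COO-) = 0.171 mol.
pKa = −log(6.0 × 10^-5) = 4.222
pH = pKa + log(n_C6H5COO-/n_C6H5COOH) = 4.222 + log(0.171/0.628) = 4.222 + (-0.565)

pH = 3.66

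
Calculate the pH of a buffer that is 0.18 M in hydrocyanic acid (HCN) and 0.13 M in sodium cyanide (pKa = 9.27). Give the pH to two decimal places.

pH = pKa + log([A⁻]/[HA]) = 9.27 + log(0.13/0.18)
pH = 9.27 + (-0.141) = 9.13

pH = 9.13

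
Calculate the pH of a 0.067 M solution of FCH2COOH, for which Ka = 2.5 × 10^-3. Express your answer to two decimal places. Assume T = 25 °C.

pH = 1.93

FCH2COOH ⇌ FCH2COO- + H+
Let x = [H+] at equilibrium. Ka = x²/(0.067 − x).
The 5% rule fails; solving x² + Ka·x − Ka·C₀ = 0 exactly:
x = (−Ka + √(Ka² + 4·Ka·C₀))/2 = 1.18 × 10^-2 M
pH = −log(1.18 × 10^-2) = 1.93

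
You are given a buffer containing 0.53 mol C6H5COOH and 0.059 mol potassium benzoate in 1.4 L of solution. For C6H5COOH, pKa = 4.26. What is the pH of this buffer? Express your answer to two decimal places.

Henderson–Hasselbalch: pH = pKa + log([C6H5COO-]/[C6H5COOH]) = 4.26 + log(0.059/0.53)
pH = 4.26 + (-0.953) = 3.31

pH = 3.31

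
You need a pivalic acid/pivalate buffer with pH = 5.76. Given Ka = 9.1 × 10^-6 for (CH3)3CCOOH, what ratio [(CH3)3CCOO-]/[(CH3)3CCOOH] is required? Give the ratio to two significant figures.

ratio = 5.2

pKa = -log(9.1 × 10^-6) = 5.041
pH = pKa + log(r) ⇒ log(r) = 5.76 − 5.041 = +0.719
r = [(CH3)3CCOO-]/[(CH3)3CCOOH] = 10^(+0.719) = 5.24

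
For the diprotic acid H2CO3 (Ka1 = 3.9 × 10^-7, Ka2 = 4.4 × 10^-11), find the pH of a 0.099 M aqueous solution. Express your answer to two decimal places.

pH = 3.71

Ka1 ≫ Ka2, so treat the first dissociation as the only significant source of H+.
Ka1 = x²/(0.099 − x) = 3.9 × 10^-7
x ≈ √(3.9 × 10^-7 × 0.099) = 1.96 × 10^-4 M
pH = −log(1.96 × 10^-4) = 3.71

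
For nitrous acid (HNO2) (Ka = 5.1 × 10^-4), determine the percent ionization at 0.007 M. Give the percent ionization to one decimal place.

23.6%

HNO2 ⇌ NO2- + H+; let x = [H+] at equilibrium.
Ka = x²/(C₀ − x); solving the quadratic gives x = 1.65 × 10^-3 M.
% ionization = x/C₀ × 100% = 1.65 × 10^-3/0.007 × 100% = 23.6%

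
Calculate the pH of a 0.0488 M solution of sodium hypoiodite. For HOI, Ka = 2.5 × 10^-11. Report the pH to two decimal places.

pH = 11.63

OI- is the conjugate base of the weak acid HOI.
Kb = Kw/Ka = 1.0×10^-14 / 2.5 × 10^-11 = 4.00 × 10^-4
Kb = [OH-]²/(0.0488 − [OH-]) = 4.00 × 10^-4
The 5% rule fails; solving [OH-]² + Kb·[OH-] − Kb·C₀ = 0 exactly:
[OH-] = [−0.0004 + √(0.0004² + 7.81e-05)]/2 = 4.22 × 10^-3 M
pOH = 2.37, so pH = 14.00 − pOH = 11.63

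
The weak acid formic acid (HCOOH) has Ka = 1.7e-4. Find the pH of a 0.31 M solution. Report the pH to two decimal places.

pH = 2.14

HCOOH ⇌ HCOO- + H+
From the ICE table, Ka = x²/(0.31 − x) = 1.7 × 10^-4.
Assume x ≪ 0.31: x ≈ √(1.7 × 10^-4 × 0.31) = 7.26 × 10^-3 M
Check: 2.3% ionized — well under 5%, approximation valid.
pH = −log[H+] = −log(7.26 × 10^-3) = 2.14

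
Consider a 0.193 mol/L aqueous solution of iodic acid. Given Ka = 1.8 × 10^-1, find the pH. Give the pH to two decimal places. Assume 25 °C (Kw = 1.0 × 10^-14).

pH = 0.93

HIO3 ⇌ IO3- + H+
Ka = [H+]²/(0.193 − [H+]) = 1.8 × 10^-1
The 5% rule fails; solving [H+]² + Ka·[H+] − Ka·C₀ = 0 exactly:
[H+] = (−Ka + √(Ka² + 4·Ka·C₀))/2 = 1.17 × 10^-1 M
pH = −log(1.17 × 10^-1) = 0.93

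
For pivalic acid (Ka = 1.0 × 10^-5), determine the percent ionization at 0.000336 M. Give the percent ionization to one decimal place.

(CH3)3CCOOH ⇌ (CH3)3CCOO- + H+; let x = [H+] at equilibrium.
Ka = x²/(C₀ − x); solving the quadratic gives x = 5.32 × 10^-5 M.
Fraction ionized = 5.32 × 10^-5 / 0.000336 = 0.1583 → 15.8%

15.8%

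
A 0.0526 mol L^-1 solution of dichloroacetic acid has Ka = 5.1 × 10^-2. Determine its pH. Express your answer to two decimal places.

Cl2CHCOOH ⇌ Cl2CHCOO- + H+
Ka = [H+]²/(0.0526 − [H+]) = 5.1 × 10^-2
Here C₀/Ka ≈ 1.03, so the small-[H+] approximation fails. Use the quadratic:
[H+] = [−0.051 + √(0.051² + 0.0107)]/2 = 3.22 × 10^-2 M
pH = −log[H+] = −log(3.22 × 10^-2) = 1.49

pH = 1.49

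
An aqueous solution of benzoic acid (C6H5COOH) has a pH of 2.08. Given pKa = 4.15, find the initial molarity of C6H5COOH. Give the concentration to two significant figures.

C₀ = 9.9 × 10^-1 M

[H+] = 10^(-2.08) = 8.32 × 10^-3 M = x
Ka = 10^(−4.15) = 7.08 × 10^-5
Ka = x²/(C₀ − x) ⇒ C₀ = x + x²/Ka
C₀ = 8.32 × 10^-3 + (8.32 × 10^-3)²/(7.08 × 10^-5) = 9.86 × 10^-1 M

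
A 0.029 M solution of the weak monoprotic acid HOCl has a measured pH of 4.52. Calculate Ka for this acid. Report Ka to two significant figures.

[H+] = 10^(-4.52) = 3.02 × 10^-5 M
At equilibrium [HA] = 0.029 − 3.02 × 10^-5 = 2.90 × 10^-2 M
Ka = [H+][A-]/[HA] = (3.02 × 10^-5)² / 2.90 × 10^-2 = 3.1 × 10^-8

Ka = 3.1 × 10^-8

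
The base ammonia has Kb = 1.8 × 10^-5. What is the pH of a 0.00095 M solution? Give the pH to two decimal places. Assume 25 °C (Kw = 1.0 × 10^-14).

NH3 + H2O ⇌ NH4+ + OH-
Kb = x²/(0.00095 − x) = 1.8 × 10^-5
The 5% rule fails; solving x² + Kb·x − Kb·C₀ = 0 exactly:
x = (−Kb + √(Kb² + 4·Kb·C₀))/2 = 1.22 × 10^-4 M
pOH = 3.91, so pH = 14.00 − pOH = 10.09

pH = 10.09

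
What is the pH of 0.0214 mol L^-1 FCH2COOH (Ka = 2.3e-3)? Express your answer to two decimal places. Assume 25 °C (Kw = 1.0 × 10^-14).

pH = 2.22

FCH2COOH ⇌ FCH2COO- + H+
Ka = x²/(0.0214 − x) = 2.3 × 10^-3
Here C₀/Ka ≈ 9.3, so the small-x approximation fails. Use the quadratic:
x = (−Ka + √(Ka² + 4·Ka·C₀))/2 = 5.96 × 10^-3 M
pH = −log[H+] = −log(5.96 × 10^-3) = 2.22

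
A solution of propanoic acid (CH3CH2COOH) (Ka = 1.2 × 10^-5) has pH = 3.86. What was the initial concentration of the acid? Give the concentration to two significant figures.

C₀ = 1.7 × 10^-3 M

[H+] = 10^(-3.86) = 1.38 × 10^-4 M = x
Ka = x²/(C₀ − x) ⇒ C₀ = x + x²/Ka
C₀ = 1.38 × 10^-4 + (1.38 × 10^-4)²/(1.2 × 10^-5) = 1.72 × 10^-3 M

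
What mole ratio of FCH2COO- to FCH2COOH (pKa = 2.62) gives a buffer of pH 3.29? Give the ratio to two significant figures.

pH = pKa + log(r) ⇒ log(r) = 3.29 − 2.62 = +0.67
r = [FCH2COO-]/[FCH2COOH] = 10^(+0.67) = 4.68

ratio = 4.7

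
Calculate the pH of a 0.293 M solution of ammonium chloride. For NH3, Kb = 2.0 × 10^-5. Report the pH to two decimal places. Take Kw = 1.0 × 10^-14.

pH = 4.92

NH4+ is the conjugate acid of the weak base NH3.
Ka = Kw/Kb = 1.0×10^-14 / 2.0 × 10^-5 = 5.00 × 10^-10
Ka = x²/(0.293 − x) = 5.00 × 10^-10
Assume x ≪ 0.293: x ≈ √(5.00 × 10^-10 × 0.293) = 1.21 × 10^-5 M
Check: 0.0041% ionized — well under 5%, approximation valid.
pH = −log[H+] = −log(1.21 × 10^-5) = 4.92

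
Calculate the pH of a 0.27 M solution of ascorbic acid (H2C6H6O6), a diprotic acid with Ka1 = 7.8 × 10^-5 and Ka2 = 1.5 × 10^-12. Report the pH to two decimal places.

pH = 2.34

Ka1 ≫ Ka2, so treat the first dissociation as the only significant source of H+.
Ka1 = x²/(0.27 − x) = 7.8 × 10^-5
x ≈ √(7.8 × 10^-5 × 0.27) = 4.59 × 10^-3 M
pH = −log(4.59 × 10^-3) = 2.34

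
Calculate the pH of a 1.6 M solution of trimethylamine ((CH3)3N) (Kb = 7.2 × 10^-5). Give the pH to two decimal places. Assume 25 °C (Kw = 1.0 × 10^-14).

(CH3)3N + H2O ⇌ (CH3)3NH+ + OH-
From the ICE table, Kb = [OH-]²/(1.6 − [OH-]) = 7.2 × 10^-5.
Since Kb ≪ C₀, [OH-] ≈ √(Kb·C₀) = 1.07 × 10^-2 M.
pOH = 1.97, so pH = 14.00 − pOH = 12.03

pH = 12.03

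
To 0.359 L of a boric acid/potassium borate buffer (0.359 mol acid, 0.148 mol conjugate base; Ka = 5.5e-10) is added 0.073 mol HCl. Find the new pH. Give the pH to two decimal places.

pH = 8.50

Added H+ converts B(OH)4- to B(OH)3: B(OH)3 → 0.432 mol, B(OH)4- → 0.075 mol.
pKa = −log(5.5 × 10^-10) = 9.260
pH = pKa + log([A⁻]/[HA]) = 9.260 + log(0.075/0.432) = 9.260 -0.760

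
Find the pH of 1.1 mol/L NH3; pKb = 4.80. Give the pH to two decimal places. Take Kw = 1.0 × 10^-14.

NH3 + H2O ⇌ NH4+ + OH-
Kb = 10^(−4.80) = 1.58 × 10^-5
Kb = [OH-]²/(1.1 − [OH-]) = 1.58 × 10^-5
Assume [OH-] ≪ 1.1: [OH-] ≈ √(1.58 × 10^-5 × 1.1) = 4.17 × 10^-3 M
pOH = 2.38, so pH = 14.00 − pOH = 11.62

pH = 11.62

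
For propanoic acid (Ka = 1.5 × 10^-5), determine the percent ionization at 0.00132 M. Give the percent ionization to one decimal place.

10.1%

CH3CH2COOH ⇌ CH3CH2COO- + H+; let x = [H+] at equilibrium.
Ka = x²/(C₀ − x); solving the quadratic gives x = 1.33 × 10^-4 M.
Fraction ionized = 1.33 × 10^-4 / 0.00132 = 0.1008 → 10.1%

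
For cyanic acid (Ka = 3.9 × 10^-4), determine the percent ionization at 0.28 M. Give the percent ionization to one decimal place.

HOCN ⇌ OCN- + H+; let x = [H+] at equilibrium.
x ≈ √(Ka·C₀) = √(3.9 × 10^-4 × 0.28) = 1.04 × 10^-2 M
Fraction ionized = 1.04 × 10^-2 / 0.28 = 0.0371 → 3.7%

3.7%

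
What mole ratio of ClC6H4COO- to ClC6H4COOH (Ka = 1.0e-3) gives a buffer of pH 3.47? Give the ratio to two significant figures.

ratio = 3.0

pKa = -log(1.0 × 10^-3) = 3.000
pH = pKa + log(r) ⇒ log(r) = 3.47 − 3.000 = +0.470
r = [ClC6H4COO-]/[ClC6H4COOH] = 10^(+0.470) = 2.95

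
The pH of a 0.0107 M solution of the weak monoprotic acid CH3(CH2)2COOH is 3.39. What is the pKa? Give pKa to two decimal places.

[H+] = 10^(-3.39) = 4.07 × 10^-4 M
At equilibrium [HA] = 0.0107 − 4.07 × 10^-4 = 1.03 × 10^-2 M
Ka = [H+][A-]/[HA] = (4.07 × 10^-4)² / 1.03 × 10^-2 = 1.61 × 10^-5
pKa = -log(1.61 × 10^-5) = 4.79

pKa = 4.79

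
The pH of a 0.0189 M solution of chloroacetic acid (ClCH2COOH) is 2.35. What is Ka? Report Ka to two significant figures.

[H+] = 10^(-2.35) = 4.47 × 10^-3 M
At equilibrium [HA] = 0.0189 − 4.47 × 10^-3 = 1.44 × 10^-2 M
Ka = [H+][A-]/[HA] = (4.47 × 10^-3)² / 1.44 × 10^-2 = 1.4 × 10^-3

Ka = 1.4 × 10^-3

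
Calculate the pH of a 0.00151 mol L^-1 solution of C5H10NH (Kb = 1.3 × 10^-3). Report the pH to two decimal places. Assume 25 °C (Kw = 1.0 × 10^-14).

C5H10NH + H2O ⇌ C5H10NH2+ + OH-
Let x = [OH-] at equilibrium. Kb = x²/(0.00151 − x).
The 5% rule fails; solving x² + Kb·x − Kb·C₀ = 0 exactly:
x = (−Kb + √(Kb² + 4·Kb·C₀))/2 = 8.95 × 10^-4 M
pOH = 3.05, so pH = 14.00 − pOH = 10.95

pH = 10.95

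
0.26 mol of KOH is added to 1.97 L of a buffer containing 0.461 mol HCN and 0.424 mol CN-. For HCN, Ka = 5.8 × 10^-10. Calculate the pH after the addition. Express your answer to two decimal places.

pH = 9.77

OH- converts HCN to CN-: HCN → 0.201 mol, CN- → 0.684 mol.
pKa = −log(5.8 × 10^-10) = 9.237
pH = pKa + log([A⁻]/[HA]) = 9.237 + log(0.684/0.201) = 9.237 +0.532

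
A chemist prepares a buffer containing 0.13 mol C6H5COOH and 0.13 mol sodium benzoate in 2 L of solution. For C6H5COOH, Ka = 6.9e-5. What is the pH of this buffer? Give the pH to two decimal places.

pKa = −log(6.9 × 10^-5) = 4.161
pH = pKa + log([A⁻]/[HA]) = 4.161 + log(0.13/0.13)
pH = 4.161 + (+0.000) = 4.16

pH = 4.16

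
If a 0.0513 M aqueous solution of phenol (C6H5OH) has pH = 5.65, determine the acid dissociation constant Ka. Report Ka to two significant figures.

[H+] = 10^(-5.65) = 2.24 × 10^-6 M
At equilibrium [HA] = 0.0513 − 2.24 × 10^-6 = 5.13 × 10^-2 M
Ka = [H+][A-]/[HA] = (2.24 × 10^-6)² / 5.13 × 10^-2 = 9.8 × 10^-11

Ka = 9.8 × 10^-11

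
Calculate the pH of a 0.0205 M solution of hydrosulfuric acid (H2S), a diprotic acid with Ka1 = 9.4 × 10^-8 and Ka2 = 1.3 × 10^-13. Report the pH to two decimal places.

Since Ka1 ≫ Ka2, the first ionization dominates [H+].
Ka1 = x²/(0.0205 − x) = 9.4 × 10^-8
x ≈ √(9.4 × 10^-8 × 0.0205) = 4.39 × 10^-5 M
pH = −log(4.39 × 10^-5) = 4.36

pH = 4.36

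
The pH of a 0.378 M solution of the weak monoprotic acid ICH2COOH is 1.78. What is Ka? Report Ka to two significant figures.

[H+] = 10^(-1.78) = 1.66 × 10^-2 M
At equilibrium [HA] = 0.378 − 1.66 × 10^-2 = 3.61 × 10^-1 M
Ka = [H+][A-]/[HA] = (1.66 × 10^-2)² / 3.61 × 10^-1 = 7.6 × 10^-4

Ka = 7.6 × 10^-4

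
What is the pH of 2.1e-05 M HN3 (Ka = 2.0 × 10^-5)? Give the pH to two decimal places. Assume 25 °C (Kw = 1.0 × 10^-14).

pH = 4.89

HN3 ⇌ N3- + H+
Ka = x²/(2.1e-05 − x) = 2.0 × 10^-5
x is not negligible relative to C₀; solve x² + 2e-05·x − 4.2e-10 = 0.
x = [−2e-05 + √(2e-05² + 1.68e-09)]/2 = 1.28 × 10^-5 M
pH = −log[H+] = −log(1.28 × 10^-5) = 4.89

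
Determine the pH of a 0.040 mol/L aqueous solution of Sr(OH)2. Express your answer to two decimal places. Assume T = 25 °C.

Sr(OH)2 is a strong base (each formula unit releases 2 OH-); [OH-] = 0.08 M.
pOH = -log(0.08) = 1.10
pH = 14.00 - 1.10 = 12.90

pH = 12.90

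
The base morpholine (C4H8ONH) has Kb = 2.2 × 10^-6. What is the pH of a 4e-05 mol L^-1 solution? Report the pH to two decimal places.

C4H8ONH + H2O ⇌ C4H8ONH2+ + OH-
From the ICE table, Kb = x²/(4e-05 − x) = 2.2 × 10^-6.
The 5% rule fails; solving x² + Kb·x − Kb·C₀ = 0 exactly:
x = [−2.2e-06 + √(2.2e-06² + 3.52e-10)]/2 = 8.35 × 10^-6 M
pOH = 5.08, so pH = 14.00 − pOH = 8.92

pH = 8.92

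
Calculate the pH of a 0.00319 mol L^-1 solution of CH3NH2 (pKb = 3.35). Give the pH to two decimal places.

pH = 11.00

CH3NH2 + H2O ⇌ CH3NH3+ + OH-
Kb = 10^(−3.35) = 4.47 × 10^-4
Kb = x²/(0.00319 − x) = 4.47 × 10^-4
x is not negligible relative to C₀; solve x² + 0.000447·x − 1.43e-06 = 0.
x = (−Kb + √(Kb² + 4·Kb·C₀))/2 = 9.91 × 10^-4 M
pOH = −log(9.91 × 10^-4) = 3.00; pH = 14.00 − 3.00 = 11.00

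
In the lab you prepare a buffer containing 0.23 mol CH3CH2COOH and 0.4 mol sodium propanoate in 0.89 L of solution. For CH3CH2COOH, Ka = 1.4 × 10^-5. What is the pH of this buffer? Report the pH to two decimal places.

pKa = −log(1.4 × 10^-5) = 4.854
Henderson–Hasselbalch: pH = pKa + log([CH3CH2COO-]/[CH3CH2COOH]) = 4.854 + log(0.4/0.23)
pH = 4.854 + (+0.240) = 5.09

pH = 5.09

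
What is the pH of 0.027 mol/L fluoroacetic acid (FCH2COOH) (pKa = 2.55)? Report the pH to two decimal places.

pH = 2.13

FCH2COOH ⇌ FCH2COO- + H+
Ka = 10^(−2.55) = 2.82 × 10^-3
Ka = x²/(0.027 − x) = 2.82 × 10^-3
The 5% rule fails; solving x² + Ka·x − Ka·C₀ = 0 exactly:
x = [−0.00282 + √(0.00282² + 0.000305)]/2 = 7.43 × 10^-3 M
pH = −log(7.43 × 10^-3) = 2.13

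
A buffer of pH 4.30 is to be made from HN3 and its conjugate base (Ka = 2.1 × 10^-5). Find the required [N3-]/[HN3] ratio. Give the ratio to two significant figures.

ratio = 0.42

pKa = -log(2.1 × 10^-5) = 4.678
pH = pKa + log(r) ⇒ log(r) = 4.30 − 4.678 = -0.378
r = [N3-]/[HN3] = 10^(-0.378) = 0.419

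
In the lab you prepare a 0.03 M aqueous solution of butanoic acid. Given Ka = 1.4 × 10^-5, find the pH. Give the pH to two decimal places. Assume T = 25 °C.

CH3(CH2)2COOH ⇌ CH3(CH2)2COO- + H+
From the ICE table, Ka = x²/(0.03 − x) = 1.4 × 10^-5.
Assume x ≪ 0.03: x ≈ √(1.4 × 10^-5 × 0.03) = 6.48 × 10^-4 M
pH = −log[H+] = −log(6.48 × 10^-4) = 3.19

pH = 3.19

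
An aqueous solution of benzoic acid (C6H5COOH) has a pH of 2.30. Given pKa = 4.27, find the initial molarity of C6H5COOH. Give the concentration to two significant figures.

[H+] = 10^(-2.30) = 5.01 × 10^-3 M = x
Ka = 10^(−4.27) = 5.37 × 10^-5
Ka = x²/(C₀ − x) ⇒ C₀ = x + x²/Ka
C₀ = 5.01 × 10^-3 + (5.01 × 10^-3)²/(5.37 × 10^-5) = 4.72 × 10^-1 M

C₀ = 4.7 × 10^-1 M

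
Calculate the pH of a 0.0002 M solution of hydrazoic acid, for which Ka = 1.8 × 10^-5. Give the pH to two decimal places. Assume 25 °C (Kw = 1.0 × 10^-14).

HN3 ⇌ N3- + H+
From the ICE table, Ka = x²/(0.0002 − x) = 1.8 × 10^-5.
Here C₀/Ka ≈ 11.1, so the small-x approximation fails. Use the quadratic:
x = (−Ka + √(Ka² + 4·Ka·C₀))/2 = 5.17 × 10^-5 M
pH = −log[H+] = −log(5.17 × 10^-5) = 4.29

pH = 4.29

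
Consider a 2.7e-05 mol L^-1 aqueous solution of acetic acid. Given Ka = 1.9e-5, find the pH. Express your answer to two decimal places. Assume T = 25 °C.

CH3COOH ⇌ CH3COO- + H+
From the ICE table, Ka = [H+]²/(2.7e-05 − [H+]) = 1.9 × 10^-5.
[H+] is not negligible relative to C₀; solve [H+]² + 1.9e-05·[H+] − 5.13e-10 = 0.
[H+] = (−Ka + √(Ka² + 4·Ka·C₀))/2 = 1.51 × 10^-5 M
pH = −log(1.51 × 10^-5) = 4.82

pH = 4.82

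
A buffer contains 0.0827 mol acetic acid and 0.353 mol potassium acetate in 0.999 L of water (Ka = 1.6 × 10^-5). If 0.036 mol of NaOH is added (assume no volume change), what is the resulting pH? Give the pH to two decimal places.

OH- converts CH3COOH to CH3COO-: CH3COOH → 0.0467 mol, CH3COO- → 0.389 mol.
pKa = −log(1.6 × 10^-5) = 4.796
pH = pKa + log(n_CH3COO-/n_CH3COOH) = 4.796 + log(0.389/0.0467) = 4.796 + (+0.921)

pH = 5.72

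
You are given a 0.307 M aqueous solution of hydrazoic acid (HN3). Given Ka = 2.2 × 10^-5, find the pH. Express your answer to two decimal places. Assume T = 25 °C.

HN3 ⇌ N3- + H+
Ka = [H+]²/(0.307 − [H+]) = 2.2 × 10^-5
Assume [H+] ≪ 0.307: [H+] ≈ √(2.2 × 10^-5 × 0.307) = 2.60 × 10^-3 M
pH = −log[H+] = −log(2.60 × 10^-3) = 2.59

pH = 2.59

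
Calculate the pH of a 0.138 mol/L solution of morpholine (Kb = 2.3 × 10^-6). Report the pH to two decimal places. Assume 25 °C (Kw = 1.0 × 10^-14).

C4H8ONH + H2O ⇌ C4H8ONH2+ + OH-
From the ICE table, Kb = [OH-]²/(0.138 − [OH-]) = 2.3 × 10^-6.
Since Kb ≪ C₀, [OH-] ≈ √(Kb·C₀) = 5.63 × 10^-4 M.
pOH = −log(5.63 × 10^-4) = 3.25; pH = 14.00 − 3.25 = 10.75

pH = 10.75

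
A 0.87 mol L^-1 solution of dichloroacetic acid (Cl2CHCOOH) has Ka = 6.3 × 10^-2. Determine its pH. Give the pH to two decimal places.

pH = 0.69

Cl2CHCOOH ⇌ Cl2CHCOO- + H+
From the ICE table, Ka = x²/(0.87 − x) = 6.3 × 10^-2.
Here C₀/Ka ≈ 13.8, so the small-x approximation fails. Use the quadratic:
x = (−Ka + √(Ka² + 4·Ka·C₀))/2 = 2.05 × 10^-1 M
pH = −log[H+] = −log(2.05 × 10^-1) = 0.69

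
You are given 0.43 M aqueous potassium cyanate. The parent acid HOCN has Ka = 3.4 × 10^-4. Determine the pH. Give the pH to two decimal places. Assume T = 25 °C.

OCN- is the conjugate base of the weak acid HOCN.
Kb = Kw/Ka = 1.0×10^-14 / 3.4 × 10^-4 = 2.94 × 10^-11
Kb = [OH-]²/(0.43 − [OH-]) = 2.94 × 10^-11
Since Kb ≪ C₀, [OH-] ≈ √(Kb·C₀) = 3.56 × 10^-6 M.
Check: 0.00083% ionized — well under 5%, approximation valid.
pOH = 5.45, so pH = 14.00 − pOH = 8.55

pH = 8.55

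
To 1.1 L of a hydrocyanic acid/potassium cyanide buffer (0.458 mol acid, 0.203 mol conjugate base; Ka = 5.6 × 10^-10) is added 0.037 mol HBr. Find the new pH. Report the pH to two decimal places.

Added H+ converts CN- to HCN: HCN → 0.495 mol, CN- → 0.166 mol.
pKa = −log(5.6 × 10^-10) = 9.252
pH = pKa + log([A⁻]/[HA]) = 9.252 + log(0.166/0.495) = 9.252 -0.474

pH = 8.78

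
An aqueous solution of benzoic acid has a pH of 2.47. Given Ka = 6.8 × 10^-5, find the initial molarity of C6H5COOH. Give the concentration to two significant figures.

[H+] = 10^(-2.47) = 3.39 × 10^-3 M = x
Ka = x²/(C₀ − x) ⇒ C₀ = x + x²/Ka
C₀ = 3.39 × 10^-3 + (3.39 × 10^-3)²/(6.8 × 10^-5) = 1.72 × 10^-1 M

C₀ = 1.7 × 10^-1 M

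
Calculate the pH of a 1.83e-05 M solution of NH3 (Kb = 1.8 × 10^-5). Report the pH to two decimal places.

NH3 + H2O ⇌ NH4+ + OH-
From the ICE table, Kb = x²/(1.83e-05 − x) = 1.8 × 10^-5.
x is not negligible relative to C₀; solve x² + 1.8e-05·x − 3.29e-10 = 0.
x = [−1.8e-05 + √(1.8e-05² + 1.32e-09)]/2 = 1.13 × 10^-5 M
pOH = −log(1.13 × 10^-5) = 4.95; pH = 14.00 − 4.95 = 9.05

pH = 9.05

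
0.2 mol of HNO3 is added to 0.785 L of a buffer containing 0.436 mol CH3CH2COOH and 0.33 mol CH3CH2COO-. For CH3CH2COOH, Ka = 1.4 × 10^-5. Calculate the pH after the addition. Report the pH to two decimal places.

pH = 4.16

Added H+ converts CH3CH2COO- to CH3CH2COOH: CH3CH2COOH → 0.636 mol, CH3CH2COO- → 0.13 mol.
pKa = −log(1.4 × 10^-5) = 4.854
Henderson–Hasselbalch with mole ratio 0.13/0.636: pH = 4.854 + (-0.690)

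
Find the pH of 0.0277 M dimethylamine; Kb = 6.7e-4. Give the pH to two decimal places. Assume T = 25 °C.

pH = 11.60

(CH3)2NH + H2O ⇌ (CH3)2NH2+ + OH-
From the ICE table, Kb = [OH-]²/(0.0277 − [OH-]) = 6.7 × 10^-4.
The 5% rule fails; solving [OH-]² + Kb·[OH-] − Kb·C₀ = 0 exactly:
[OH-] = [−0.00067 + √(0.00067² + 7.42e-05)]/2 = 3.99 × 10^-3 M
pOH = 2.40, so pH = 14.00 − pOH = 11.60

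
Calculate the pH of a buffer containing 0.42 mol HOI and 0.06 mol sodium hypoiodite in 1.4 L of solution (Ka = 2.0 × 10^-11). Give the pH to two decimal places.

pKa = −log(2.0 × 10^-11) = 10.699
pH = pKa + log([A⁻]/[HA]) = 10.699 + log(0.06/0.42)
pH = 10.699 + (-0.845) = 9.85

pH = 9.85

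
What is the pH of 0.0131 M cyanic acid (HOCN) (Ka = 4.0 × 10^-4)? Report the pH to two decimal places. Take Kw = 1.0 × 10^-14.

HOCN ⇌ OCN- + H+
Let x = [H+] at equilibrium. Ka = x²/(0.0131 − x).
Here C₀/Ka ≈ 32.8, so the small-x approximation fails. Use the quadratic:
x = (−Ka + √(Ka² + 4·Ka·C₀))/2 = 2.10 × 10^-3 M
pH = −log[H+] = −log(2.10 × 10^-3) = 2.68

pH = 2.68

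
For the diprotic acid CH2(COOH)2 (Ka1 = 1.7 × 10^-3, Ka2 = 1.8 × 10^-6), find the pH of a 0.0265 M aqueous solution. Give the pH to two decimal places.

Ka1 ≫ Ka2, so treat the first dissociation as the only significant source of H+.
Ka1 = x²/(0.0265 − x) = 1.7 × 10^-3
Solving the quadratic: x = (−Ka1 + √(Ka1² + 4·Ka1·C₀))/2 = 5.92 × 10^-3 M
pH = −log(5.92 × 10^-3) = 2.23

pH = 2.23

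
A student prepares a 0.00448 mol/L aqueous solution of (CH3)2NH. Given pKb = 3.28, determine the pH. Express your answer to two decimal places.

pH = 11.11

(CH3)2NH + H2O ⇌ (CH3)2NH2+ + OH-
Kb = 10^(−3.28) = 5.25 × 10^-4
From the ICE table, Kb = [OH-]²/(0.00448 − [OH-]) = 5.25 × 10^-4.
The 5% rule fails; solving [OH-]² + Kb·[OH-] − Kb·C₀ = 0 exactly:
[OH-] = (−Kb + √(Kb² + 4·Kb·C₀))/2 = 1.29 × 10^-3 M
pOH = −log(1.29 × 10^-3) = 2.89; pH = 14.00 − 2.89 = 11.11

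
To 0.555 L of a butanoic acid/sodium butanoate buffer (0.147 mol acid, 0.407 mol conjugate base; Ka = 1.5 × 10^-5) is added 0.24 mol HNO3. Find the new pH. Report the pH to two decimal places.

Added H+ converts CH3(CH2)2COO- to CH3(CH2)2COOH: CH3(CH2)2COOH → 0.387 mol, CH3(CH2)2COO- → 0.167 mol.
pKa = −log(1.5 × 10^-5) = 4.824
Henderson–Hasselbalch with mole ratio 0.167/0.387: pH = 4.824 + (-0.365)

pH = 4.46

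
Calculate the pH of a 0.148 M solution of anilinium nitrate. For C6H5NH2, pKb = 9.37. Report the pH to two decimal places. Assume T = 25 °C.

pH = 2.73

C6H5NH3+ is the conjugate acid of the weak base C6H5NH2.
Kb = 10^(−9.37) = 4.27 × 10^-10
Ka = Kw/Kb = 1.0×10^-14 / 4.27 × 10^-10 = 2.34 × 10^-5
From the ICE table, Ka = x²/(0.148 − x) = 2.34 × 10^-5.
Since Ka ≪ C₀, x ≈ √(Ka·C₀) = 1.86 × 10^-3 M.
pH = −log[H+] = −log(1.86 × 10^-3) = 2.73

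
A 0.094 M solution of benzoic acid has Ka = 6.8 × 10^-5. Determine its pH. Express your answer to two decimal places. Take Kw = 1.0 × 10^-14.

C6H5COOH ⇌ C6H5COO- + H+
From the ICE table, Ka = [H+]²/(0.094 − [H+]) = 6.8 × 10^-5.
Since Ka ≪ C₀, [H+] ≈ √(Ka·C₀) = 2.53 × 10^-3 M.
pH = −log(2.53 × 10^-3) = 2.60

pH = 2.60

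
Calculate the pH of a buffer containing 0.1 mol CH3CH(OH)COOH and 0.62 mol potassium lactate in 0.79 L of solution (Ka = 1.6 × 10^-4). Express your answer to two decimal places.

pKa = −log(1.6 × 10^-4) = 3.796
pH = pKa + log([A⁻]/[HA]) = 3.796 + log(0.62/0.1)
pH = 3.796 + (+0.792) = 4.59

pH = 4.59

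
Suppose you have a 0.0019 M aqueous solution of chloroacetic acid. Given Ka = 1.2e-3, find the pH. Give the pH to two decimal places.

pH = 2.99

ClCH2COOH ⇌ ClCH2COO- + H+
Ka = [H+]²/(0.0019 − [H+]) = 1.2 × 10^-3
[H+] is not negligible relative to C₀; solve [H+]² + 0.0012·[H+] − 2.28e-06 = 0.
[H+] = (−Ka + √(Ka² + 4·Ka·C₀))/2 = 1.02 × 10^-3 M
pH = −log[H+] = −log(1.02 × 10^-3) = 2.99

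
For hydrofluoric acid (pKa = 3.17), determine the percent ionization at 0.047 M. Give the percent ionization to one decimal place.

11.3%

HF ⇌ F- + H+; let x = [H+] at equilibrium.
Ka = 10^(−3.17) = 6.76 × 10^-4
Ka = x²/(C₀ − x); solving the quadratic gives x = 5.31 × 10^-3 M.
% ionization = x/C₀ × 100% = 5.31 × 10^-3/0.047 × 100% = 11.3%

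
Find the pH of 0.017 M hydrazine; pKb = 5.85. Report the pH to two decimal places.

N2H4 + H2O ⇌ N2H5+ + OH-
Kb = 10^(−5.85) = 1.41 × 10^-6
Kb = [OH-]²/(0.017 − [OH-]) = 1.41 × 10^-6
Neglecting [OH-] in the denominator: [OH-] = √(1.41 × 10^-6 × 0.017) = 1.55 × 10^-4 M
Check: 0.91% ionized — well under 5%, approximation valid.
pOH = 3.81, so pH = 14.00 − pOH = 10.19

pH = 10.19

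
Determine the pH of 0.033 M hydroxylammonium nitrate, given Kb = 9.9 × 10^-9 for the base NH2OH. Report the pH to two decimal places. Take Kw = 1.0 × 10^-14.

NH3OH+ is the conjugate acid of the weak base NH2OH.
Ka = Kw/Kb = 1.0×10^-14 / 9.9 × 10^-9 = 1.01 × 10^-6
Let x = [H+] at equilibrium. Ka = x²/(0.033 − x).
Since Ka ≪ C₀, x ≈ √(Ka·C₀) = 1.83 × 10^-4 M.
pH = −log[H+] = −log(1.83 × 10^-4) = 3.74

pH = 3.74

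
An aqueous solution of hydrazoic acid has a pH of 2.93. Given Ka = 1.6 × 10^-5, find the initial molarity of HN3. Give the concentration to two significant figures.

[H+] = 10^(-2.93) = 1.17 × 10^-3 M = x
Ka = x²/(C₀ − x) ⇒ C₀ = x + x²/Ka
C₀ = 1.17 × 10^-3 + (1.17 × 10^-3)²/(1.6 × 10^-5) = 8.67 × 10^-2 M

C₀ = 8.7 × 10^-2 M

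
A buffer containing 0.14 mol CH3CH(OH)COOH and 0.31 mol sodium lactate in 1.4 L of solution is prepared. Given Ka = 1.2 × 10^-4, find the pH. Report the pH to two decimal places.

pH = 4.27

pKa = −log(1.2 × 10^-4) = 3.921
pH = pKa + log([A⁻]/[HA]) = 3.921 + log(0.31/0.14)
pH = 3.921 + (+0.345) = 4.27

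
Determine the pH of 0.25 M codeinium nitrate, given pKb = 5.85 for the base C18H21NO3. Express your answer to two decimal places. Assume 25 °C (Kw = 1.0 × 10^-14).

C18H22NO3+ is the conjugate acid of the weak base C18H21NO3.
Kb = 10^(−5.85) = 1.41 × 10^-6
Ka = Kw/Kb = 1.0×10^-14 / 1.41 × 10^-6 = 7.09 × 10^-9
Let x = [H+] at equilibrium. Ka = x²/(0.25 − x).
Neglecting x in the denominator: x = √(7.09 × 10^-9 × 0.25) = 4.21 × 10^-5 M
(x/C₀ = 0.017% < 5%, so the approximation holds.)
pH = −log(4.21 × 10^-5) = 4.38

pH = 4.38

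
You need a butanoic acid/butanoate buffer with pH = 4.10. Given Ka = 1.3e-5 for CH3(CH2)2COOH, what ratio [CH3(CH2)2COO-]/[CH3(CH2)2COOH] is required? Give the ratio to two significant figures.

ratio = 0.16

pKa = -log(1.3 × 10^-5) = 4.886
pH = pKa + log(r) ⇒ log(r) = 4.10 − 4.886 = -0.786
r = [CH3(CH2)2COO-]/[CH3(CH2)2COOH] = 10^(-0.786) = 0.164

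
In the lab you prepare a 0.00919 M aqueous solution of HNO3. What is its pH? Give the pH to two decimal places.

pH = 2.04

HNO3 is a strong acid and dissociates completely, so [H+] = 0.00919 M.
pH = -log(0.00919) = 2.04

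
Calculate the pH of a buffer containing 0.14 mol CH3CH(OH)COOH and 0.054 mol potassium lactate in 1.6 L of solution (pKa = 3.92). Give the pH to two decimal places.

pH = 3.51

pH = pKa + log([A⁻]/[HA]) = 3.92 + log(0.054/0.14)
pH = 3.92 + (-0.414) = 3.51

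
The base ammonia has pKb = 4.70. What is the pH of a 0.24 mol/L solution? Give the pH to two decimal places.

pH = 11.34

NH3 + H2O ⇌ NH4+ + OH-
Kb = 10^(−4.70) = 2.00 × 10^-5
From the ICE table, Kb = [OH-]²/(0.24 − [OH-]) = 2.00 × 10^-5.
Neglecting [OH-] in the denominator: [OH-] = √(2.00 × 10^-5 × 0.24) = 2.19 × 10^-3 M
Check: 0.91% ionized — well under 5%, approximation valid.
pOH = 2.66, so pH = 14.00 − pOH = 11.34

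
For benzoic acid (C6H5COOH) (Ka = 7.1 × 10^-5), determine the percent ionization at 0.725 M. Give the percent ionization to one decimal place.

C6H5COOH ⇌ C6H5COO- + H+; let x = [H+] at equilibrium.
x ≈ √(Ka·C₀) = √(7.1 × 10^-5 × 0.725) = 7.17 × 10^-3 M
% ionization = x/C₀ × 100% = 7.17 × 10^-3/0.725 × 100% = 1.0%

1.0%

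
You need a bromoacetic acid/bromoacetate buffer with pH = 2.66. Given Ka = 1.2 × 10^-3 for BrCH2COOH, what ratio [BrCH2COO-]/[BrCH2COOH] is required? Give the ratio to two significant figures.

pKa = -log(1.2 × 10^-3) = 2.921
pH = pKa + log(r) ⇒ log(r) = 2.66 − 2.921 = -0.261
r = [BrCH2COO-]/[BrCH2COOH] = 10^(-0.261) = 0.548

ratio = 0.55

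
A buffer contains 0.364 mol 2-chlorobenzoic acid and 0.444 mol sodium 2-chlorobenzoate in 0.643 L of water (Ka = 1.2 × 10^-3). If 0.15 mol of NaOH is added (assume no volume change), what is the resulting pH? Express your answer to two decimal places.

pH = 3.36

OH- converts ClC6H4COOH to ClC6H4COO-: ClC6H4COOH → 0.214 mol, ClC6H4COO- → 0.594 mol.
pKa = −log(1.2 × 10^-3) = 2.921
Henderson–Hasselbalch with mole ratio 0.594/0.214: pH = 2.921 + (+0.443)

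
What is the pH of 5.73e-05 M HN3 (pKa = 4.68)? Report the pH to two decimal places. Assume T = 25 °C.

pH = 4.59

HN3 ⇌ N3- + H+
Ka = 10^(−4.68) = 2.09 × 10^-5
From the ICE table, Ka = [H+]²/(5.73e-05 − [H+]) = 2.09 × 10^-5.
The 5% rule fails; solving [H+]² + Ka·[H+] − Ka·C₀ = 0 exactly:
[H+] = (−Ka + √(Ka² + 4·Ka·C₀))/2 = 2.57 × 10^-5 M
pH = −log[H+] = −log(2.57 × 10^-5) = 4.59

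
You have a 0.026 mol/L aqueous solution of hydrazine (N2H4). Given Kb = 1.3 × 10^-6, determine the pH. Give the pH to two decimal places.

N2H4 + H2O ⇌ N2H5+ + OH-
From the ICE table, Kb = x²/(0.026 − x) = 1.3 × 10^-6.
Neglecting x in the denominator: x = √(1.3 × 10^-6 × 0.026) = 1.84 × 10^-4 M
pOH = 3.74, so pH = 14.00 − pOH = 10.26

pH = 10.26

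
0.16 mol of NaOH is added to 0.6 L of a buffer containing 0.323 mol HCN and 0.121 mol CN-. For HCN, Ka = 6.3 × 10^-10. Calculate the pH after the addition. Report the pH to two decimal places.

pH = 9.44

OH- converts HCN to CN-: HCN → 0.163 mol, CN- → 0.281 mol.
pKa = −log(6.3 × 10^-10) = 9.201
pH = pKa + log([A⁻]/[HA]) = 9.201 + log(0.281/0.163) = 9.201 +0.237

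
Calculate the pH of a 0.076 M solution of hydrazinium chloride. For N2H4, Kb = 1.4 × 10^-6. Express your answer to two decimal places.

pH = 4.63

N2H5+ is the conjugate acid of the weak base N2H4.
Ka = Kw/Kb = 1.0×10^-14 / 1.4 × 10^-6 = 7.14 × 10^-9
Ka = [H+]²/(0.076 − [H+]) = 7.14 × 10^-9
Neglecting [H+] in the denominator: [H+] = √(7.14 × 10^-9 × 0.076) = 2.33 × 10^-5 M
Check: 0.031% ionized — well under 5%, approximation valid.
pH = −log[H+] = −log(2.33 × 10^-5) = 4.63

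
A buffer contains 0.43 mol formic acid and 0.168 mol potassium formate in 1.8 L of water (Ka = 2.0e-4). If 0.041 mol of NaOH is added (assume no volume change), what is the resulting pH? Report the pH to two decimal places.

After neutralization: n(HCOOH) = 0.389 mol, n(HCOO-) = 0.209 mol.
pKa = −log(2.0 × 10^-4) = 3.699
pH = pKa + log([A⁻]/[HA]) = 3.699 + log(0.209/0.389) = 3.699 -0.270

pH = 3.43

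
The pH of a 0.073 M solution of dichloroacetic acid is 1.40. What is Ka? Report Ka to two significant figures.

[H+] = 10^(-1.40) = 3.98 × 10^-2 M
At equilibrium [HA] = 0.073 − 3.98 × 10^-2 = 3.32 × 10^-2 M
Ka = [H+][A-]/[HA] = (3.98 × 10^-2)² / 3.32 × 10^-2 = 4.8 × 10^-2

Ka = 4.8 × 10^-2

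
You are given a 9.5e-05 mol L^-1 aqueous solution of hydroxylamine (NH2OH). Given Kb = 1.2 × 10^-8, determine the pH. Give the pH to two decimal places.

NH2OH + H2O ⇌ NH3OH+ + OH-
From the ICE table, Kb = x²/(9.5e-05 − x) = 1.2 × 10^-8.
Neglecting x in the denominator: x = √(1.2 × 10^-8 × 9.5e-05) = 1.07 × 10^-6 M
pOH = −log(1.07 × 10^-6) = 5.97; pH = 14.00 − 5.97 = 8.03

pH = 8.03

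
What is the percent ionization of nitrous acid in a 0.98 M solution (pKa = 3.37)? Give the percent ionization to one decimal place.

HNO2 ⇌ NO2- + H+; let x = [H+] at equilibrium.
Ka = 10^(−3.37) = 4.27 × 10^-4
x ≈ √(Ka·C₀) = √(4.27 × 10^-4 × 0.98) = 2.05 × 10^-2 M
Fraction ionized = 2.05 × 10^-2 / 0.98 = 0.0209 → 2.1%

2.1%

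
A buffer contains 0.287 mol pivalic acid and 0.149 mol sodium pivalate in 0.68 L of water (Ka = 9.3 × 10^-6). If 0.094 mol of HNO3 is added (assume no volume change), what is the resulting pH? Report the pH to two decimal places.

Added H+ converts (CH3)3CCOO- to (CH3)3CCOOH: (CH3)3CCOOH → 0.381 mol, (CH3)3CCOO- → 0.055 mol.
pKa = −log(9.3 × 10^-6) = 5.032
pH = pKa + log(n_(CH3)3CCOO-/n_(CH3)3CCOOH) = 5.032 + log(0.055/0.381) = 5.032 + (-0.841)

pH = 4.19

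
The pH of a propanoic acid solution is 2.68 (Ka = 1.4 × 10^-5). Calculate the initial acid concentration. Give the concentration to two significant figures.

C₀ = 3.1 × 10^-1 M

[H+] = 10^(-2.68) = 2.09 × 10^-3 M = x
Ka = x²/(C₀ − x) ⇒ C₀ = x + x²/Ka
C₀ = 2.09 × 10^-3 + (2.09 × 10^-3)²/(1.4 × 10^-5) = 3.14 × 10^-1 M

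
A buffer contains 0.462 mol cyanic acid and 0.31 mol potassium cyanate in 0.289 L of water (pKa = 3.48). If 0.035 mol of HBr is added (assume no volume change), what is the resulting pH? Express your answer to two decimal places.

pH = 3.22

After neutralization: n(HOCN) = 0.497 mol, n(OCN-) = 0.275 mol.
pH = pKa + log(n_OCN-/n_HOCN) = 3.48 + log(0.275/0.497) = 3.48 + (-0.257)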